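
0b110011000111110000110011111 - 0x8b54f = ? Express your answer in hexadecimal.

0b110011000111110000110011111 = 0x663e19f in hexadecimal.
Subtract column by column in base 16:
  f-f → 0
  9-4 → 5
  1-5 → c (borrow)
  e-b-1 → 2
  3-8 → b (borrow)
  6-0-1 → 5
  6-0 → 6

0x65b2c50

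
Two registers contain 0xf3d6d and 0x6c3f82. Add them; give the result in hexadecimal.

Add column by column in base 16, right to left:
  d+2 = f
  6+8 = e
  d+f = c carry 1
  3+3+1 = 7
  f+c = b carry 1
  0+6+1 = 7

0x7b7cef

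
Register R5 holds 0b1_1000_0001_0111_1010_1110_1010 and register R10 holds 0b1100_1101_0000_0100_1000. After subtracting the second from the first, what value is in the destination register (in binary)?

Subtract column by column in base 2:
  0-0 → 0
  1-0 → 1
  0-0 → 0
  1-1 → 0
  0-0 → 0
  1-0 → 1
  1-1 → 0
  1-0 → 1
  0-0 → 0
  1-0 → 1
  0-0 → 0
  1-0 → 1
  1-1 → 0
  1-0 → 1
  1-1 → 0
  0-1 → 1 (borrow)
  1-0-1 → 0
  0-0 → 0
  0-1 → 1 (borrow)
  0-1-1 → 0 (borrow)
  0-0-1 → 1 (borrow)
  0-0-1 → 1 (borrow)
  0-0-1 → 1 (borrow)
  1-0-1 → 0
  1-0 → 1

0b1011101001010101010100010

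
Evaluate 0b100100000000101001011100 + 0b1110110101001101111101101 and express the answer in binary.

0b10011010101010011001001001

Add column by column in base 2, right to left:
  0+1 = 1
  0+0 = 0
  1+1 = 0 carry 1
  1+1+1 = 1 carry 1
  1+0+1 = 0 carry 1
  0+1+1 = 0 carry 1
  1+1+1 = 1 carry 1
  0+1+1 = 0 carry 1
  0+1+1 = 0 carry 1
  1+1+1 = 1 carry 1
  0+0+1 = 1
  1+1 = 0 carry 1
  0+1+1 = 0 carry 1
  0+0+1 = 1
  0+0 = 0
  0+1 = 1
  0+0 = 0
  0+1 = 1
  0+0 = 0
  0+1 = 1
  1+1 = 0 carry 1
  0+0+1 = 1
  0+1 = 1
  1+1 = 0 carry 1
  0+1+1 = 0 carry 1
  final carry 1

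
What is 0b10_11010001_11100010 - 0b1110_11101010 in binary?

0b101100001011111000

Subtract column by column in base 2:
  0-0 → 0
  1-1 → 0
  0-0 → 0
  0-1 → 1 (borrow)
  0-0-1 → 1 (borrow)
  1-1-1 → 1 (borrow)
  1-1-1 → 1 (borrow)
  1-1-1 → 1 (borrow)
  1-0-1 → 0
  0-1 → 1 (borrow)
  0-1-1 → 0 (borrow)
  0-1-1 → 0 (borrow)
  1-0-1 → 0
  0-0 → 0
  1-0 → 1
  1-0 → 1
  0-0 → 0
  1-0 → 1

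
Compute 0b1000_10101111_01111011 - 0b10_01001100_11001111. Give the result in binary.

Subtract column by column in base 2:
  1-1 → 0
  1-1 → 0
  0-1 → 1 (borrow)
  1-1-1 → 1 (borrow)
  1-0-1 → 0
  1-0 → 1
  1-1 → 0
  0-1 → 1 (borrow)
  1-0-1 → 0
  1-0 → 1
  1-1 → 0
  1-1 → 0
  0-0 → 0
  1-0 → 1
  0-1 → 1 (borrow)
  1-0-1 → 0
  0-0 → 0
  0-1 → 1 (borrow)
  0-0-1 → 1 (borrow)
  1-0-1 → 0

0b1100110001010101100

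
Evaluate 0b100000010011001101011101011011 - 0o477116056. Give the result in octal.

0o3324035455

0b100000010011001101011101011011 = 0o4023153533 in octal.
Subtract column by column in base 8:
  3-6 → 5 (borrow)
  3-5-1 → 5 (borrow)
  5-0-1 → 4
  3-6 → 5 (borrow)
  5-1-1 → 3
  1-1 → 0
  3-7 → 4 (borrow)
  2-7-1 → 2 (borrow)
  0-4-1 → 3 (borrow)
  4-0-1 → 3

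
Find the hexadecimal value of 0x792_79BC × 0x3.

0x16B76D34

Multiply each base-16 digit by 3, carrying:
  C×3 = 36 → write 4 carry 2
  B×3+2 = 35 → write 3 carry 2
  9×3+2 = 29 → write D carry 1
  7×3+1 = 22 → write 6 carry 1
  2×3+1 = 7 → write 7
  9×3 = 27 → write B carry 1
  7×3+1 = 22 → write 6 carry 1
  remaining carry: 1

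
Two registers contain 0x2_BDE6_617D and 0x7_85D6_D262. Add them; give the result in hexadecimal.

0xA43BD33DF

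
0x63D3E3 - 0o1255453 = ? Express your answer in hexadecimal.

0o1255453 = 0x55B2B in hexadecimal.
Subtract column by column in base 16:
  3-B → 8 (borrow)
  E-2-1 → B
  3-B → 8 (borrow)
  D-5-1 → 7
  3-5 → E (borrow)
  6-0-1 → 5

0x5E78B8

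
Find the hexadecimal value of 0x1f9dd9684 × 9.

0x11c8ca4aa4

Multiply each base-16 digit by 9, carrying:
  4×9 = 36 → write 4 carry 2
  8×9+2 = 74 → write a carry 4
  6×9+4 = 58 → write a carry 3
  9×9+3 = 84 → write 4 carry 5
  d×9+5 = 122 → write a carry 7
  d×9+7 = 124 → write c carry 7
  9×9+7 = 88 → write 8 carry 5
  f×9+5 = 140 → write c carry 8
  1×9+8 = 17 → write 1 carry 1
  remaining carry: 1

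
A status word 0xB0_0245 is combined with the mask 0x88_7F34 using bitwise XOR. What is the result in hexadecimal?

0x387D71

XOR each hex digit independently (no carries):
  B^8=3, 0^8=8, 0^7=7, 2^F=D, 4^3=7, 5^4=1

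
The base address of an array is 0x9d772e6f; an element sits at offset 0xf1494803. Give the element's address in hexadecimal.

Add column by column in base 16, right to left:
  f+3 = 2 carry 1
  6+0+1 = 7
  e+8 = 6 carry 1
  2+4+1 = 7
  7+9 = 0 carry 1
  7+4+1 = c
  d+1 = e
  9+f = 8 carry 1
  final carry 1

0x18ec07672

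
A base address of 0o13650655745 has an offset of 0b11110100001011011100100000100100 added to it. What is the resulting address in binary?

0b101010010110100010010010000001001

0o13650655745 = 0b1011110101000110101101111100101 in binary.
Add column by column in base 2, right to left:
  1+0 = 1
  0+0 = 0
  1+1 = 0 carry 1
  0+0+1 = 1
  0+0 = 0
  1+1 = 0 carry 1
  1+0+1 = 0 carry 1
  1+0+1 = 0 carry 1
  1+0+1 = 0 carry 1
  1+0+1 = 0 carry 1
  0+0+1 = 1
  1+1 = 0 carry 1
  1+0+1 = 0 carry 1
  0+0+1 = 1
  1+1 = 0 carry 1
  0+1+1 = 0 carry 1
  1+1+1 = 1 carry 1
  1+0+1 = 0 carry 1
  0+1+1 = 0 carry 1
  0+1+1 = 0 carry 1
  0+0+1 = 1
  1+1 = 0 carry 1
  0+0+1 = 1
  1+0 = 1
  0+0 = 0
  1+0 = 1
  1+1 = 0 carry 1
  1+0+1 = 0 carry 1
  1+1+1 = 1 carry 1
  0+1+1 = 0 carry 1
  1+1+1 = 1 carry 1
  0+1+1 = 0 carry 1
  final carry 1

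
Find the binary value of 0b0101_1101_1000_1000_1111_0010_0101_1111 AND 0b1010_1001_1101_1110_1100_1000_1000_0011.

0b00001001100010001100000000000011

AND bit by bit (1 only where both bits are 1):
  01011101100010001111001001011111
& 10101001110111101100100010000011
= 00001001100010001100000000000011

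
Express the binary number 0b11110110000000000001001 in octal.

0o36600011

Group the bits in threes: 011 110 110 000 000 000 001 001 → 36600011.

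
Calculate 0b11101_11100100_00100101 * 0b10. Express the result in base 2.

0b1110111100100001001010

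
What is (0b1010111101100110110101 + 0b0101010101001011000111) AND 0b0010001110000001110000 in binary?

Add column by column in base 2, right to left:
  1+1 = 0 carry 1
  0+1+1 = 0 carry 1
  1+1+1 = 1 carry 1
  0+0+1 = 1
  1+0 = 1
  1+0 = 1
  0+1 = 1
  1+1 = 0 carry 1
  1+0+1 = 0 carry 1
  0+1+1 = 0 carry 1
  0+0+1 = 1
  1+0 = 1
  1+1 = 0 carry 1
  0+0+1 = 1
  1+1 = 0 carry 1
  1+0+1 = 0 carry 1
  1+1+1 = 1 carry 1
  1+0+1 = 0 carry 1
  0+1+1 = 0 carry 1
  1+0+1 = 0 carry 1
  0+1+1 = 0 carry 1
  1+0+1 = 0 carry 1
  final carry 1
Sum = 0b10000010010110001111100; now AND with 0b0010001110000001110000:
  10000010010110001111100
& 00010001110000001110000
= 00000000010000001110000

0b10000001110000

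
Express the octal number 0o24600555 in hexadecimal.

0x53016D

Each octal digit is 3 bits: 2=010 4=100 6=110 0=000 0=000 5=101 5=101 5=101.
Group the bits into nibbles: 0101 0011 0000 0001 0110 1101 → 53016D.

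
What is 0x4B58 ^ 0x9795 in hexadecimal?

XOR each hex digit independently (no carries):
  4^9=D, B^7=C, 5^9=C, 8^5=D

0xDCCD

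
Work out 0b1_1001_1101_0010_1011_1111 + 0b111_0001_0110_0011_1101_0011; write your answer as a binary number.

0b100010110011011010010010

Add column by column in base 2, right to left:
  1+1 = 0 carry 1
  1+1+1 = 1 carry 1
  1+0+1 = 0 carry 1
  1+0+1 = 0 carry 1
  1+1+1 = 1 carry 1
  1+0+1 = 0 carry 1
  0+1+1 = 0 carry 1
  1+1+1 = 1 carry 1
  0+1+1 = 0 carry 1
  1+1+1 = 1 carry 1
  0+0+1 = 1
  0+0 = 0
  1+0 = 1
  0+1 = 1
  1+1 = 0 carry 1
  1+0+1 = 0 carry 1
  1+1+1 = 1 carry 1
  0+0+1 = 1
  0+0 = 0
  1+0 = 1
  1+1 = 0 carry 1
  0+1+1 = 0 carry 1
  0+1+1 = 0 carry 1
  final carry 1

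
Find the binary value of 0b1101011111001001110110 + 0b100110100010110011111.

0b10010010011100000010101

Add column by column in base 2, right to left:
  0+1 = 1
  1+1 = 0 carry 1
  1+1+1 = 1 carry 1
  0+1+1 = 0 carry 1
  1+1+1 = 1 carry 1
  1+0+1 = 0 carry 1
  1+0+1 = 0 carry 1
  0+1+1 = 0 carry 1
  0+1+1 = 0 carry 1
  1+0+1 = 0 carry 1
  0+1+1 = 0 carry 1
  0+0+1 = 1
  1+0 = 1
  1+0 = 1
  1+1 = 0 carry 1
  1+0+1 = 0 carry 1
  1+1+1 = 1 carry 1
  0+1+1 = 0 carry 1
  1+0+1 = 0 carry 1
  0+0+1 = 1
  1+1 = 0 carry 1
  1+0+1 = 0 carry 1
  final carry 1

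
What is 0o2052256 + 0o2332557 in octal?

0o4405035

Add column by column in base 8, right to left:
  6+7 = 5 carry 1
  5+5+1 = 3 carry 1
  2+5+1 = 0 carry 1
  2+2+1 = 5
  5+3 = 0 carry 1
  0+3+1 = 4
  2+2 = 4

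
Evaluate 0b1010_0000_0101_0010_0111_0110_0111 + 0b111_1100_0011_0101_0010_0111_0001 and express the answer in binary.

0b10001110010000111100111011000

Add column by column in base 2, right to left:
  1+1 = 0 carry 1
  1+0+1 = 0 carry 1
  1+0+1 = 0 carry 1
  0+0+1 = 1
  0+1 = 1
  1+1 = 0 carry 1
  1+1+1 = 1 carry 1
  0+0+1 = 1
  1+0 = 1
  1+1 = 0 carry 1
  1+0+1 = 0 carry 1
  0+0+1 = 1
  0+1 = 1
  1+0 = 1
  0+1 = 1
  0+0 = 0
  1+1 = 0 carry 1
  0+1+1 = 0 carry 1
  1+0+1 = 0 carry 1
  0+0+1 = 1
  0+0 = 0
  0+0 = 0
  0+1 = 1
  0+1 = 1
  0+1 = 1
  1+1 = 0 carry 1
  0+1+1 = 0 carry 1
  1+0+1 = 0 carry 1
  final carry 1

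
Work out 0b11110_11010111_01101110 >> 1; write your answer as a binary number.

0b11110110101110110111

Right shift by 1: drop the 1 least-significant bit.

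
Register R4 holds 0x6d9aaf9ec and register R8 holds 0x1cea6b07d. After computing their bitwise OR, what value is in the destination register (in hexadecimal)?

0x7dfaef9fd

OR each hex digit independently (no carries):
  6|1=7, d|c=d, 9|e=f, a|a=a, a|6=e, f|b=f, 9|0=9, e|7=f, c|d=d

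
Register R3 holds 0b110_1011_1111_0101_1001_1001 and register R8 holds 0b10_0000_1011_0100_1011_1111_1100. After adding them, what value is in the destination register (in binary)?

0b10011101110100000110010101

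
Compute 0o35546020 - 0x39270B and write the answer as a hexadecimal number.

0x3DA505

0o35546020 = 0x76CC10 in hexadecimal.
Subtract column by column in base 16:
  0-B → 5 (borrow)
  1-0-1 → 0
  C-7 → 5
  C-2 → A
  6-9 → D (borrow)
  7-3-1 → 3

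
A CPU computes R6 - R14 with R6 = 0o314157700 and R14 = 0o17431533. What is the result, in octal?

Subtract column by column in base 8:
  0-3 → 5 (borrow)
  0-3-1 → 4 (borrow)
  7-5-1 → 1
  7-1 → 6
  5-3 → 2
  1-4 → 5 (borrow)
  4-7-1 → 4 (borrow)
  1-1-1 → 7 (borrow)
  3-0-1 → 2

0o274526145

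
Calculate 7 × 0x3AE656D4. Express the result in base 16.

0x19C4C5FCC

Multiply each base-16 digit by 7, carrying:
  4×7 = 28 → write C carry 1
  D×7+1 = 92 → write C carry 5
  6×7+5 = 47 → write F carry 2
  5×7+2 = 37 → write 5 carry 2
  6×7+2 = 44 → write C carry 2
  E×7+2 = 100 → write 4 carry 6
  A×7+6 = 76 → write C carry 4
  3×7+4 = 25 → write 9 carry 1
  remaining carry: 1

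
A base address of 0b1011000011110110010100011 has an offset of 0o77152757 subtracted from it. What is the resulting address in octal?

0o31213264

0b1011000011110110010100011 = 0o130366243 in octal.
Subtract column by column in base 8:
  3-7 → 4 (borrow)
  4-5-1 → 6 (borrow)
  2-7-1 → 2 (borrow)
  6-2-1 → 3
  6-5 → 1
  3-1 → 2
  0-7 → 1 (borrow)
  3-7-1 → 3 (borrow)
  1-0-1 → 0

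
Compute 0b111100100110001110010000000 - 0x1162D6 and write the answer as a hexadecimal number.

0x781B9AA

0b111100100110001110010000000 = 0x7931C80 in hexadecimal.
Subtract column by column in base 16:
  0-6 → A (borrow)
  8-D-1 → A (borrow)
  C-2-1 → 9
  1-6 → B (borrow)
  3-1-1 → 1
  9-1 → 8
  7-0 → 7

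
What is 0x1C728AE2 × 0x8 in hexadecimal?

0xE3945710

Multiply each base-16 digit by 8, carrying:
  2×8 = 16 → write 0 carry 1
  E×8+1 = 113 → write 1 carry 7
  A×8+7 = 87 → write 7 carry 5
  8×8+5 = 69 → write 5 carry 4
  2×8+4 = 20 → write 4 carry 1
  7×8+1 = 57 → write 9 carry 3
  C×8+3 = 99 → write 3 carry 6
  1×8+6 = 14 → write E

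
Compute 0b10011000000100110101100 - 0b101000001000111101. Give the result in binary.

0b10010011000011101101111

Subtract column by column in base 2:
  0-1 → 1 (borrow)
  0-0-1 → 1 (borrow)
  1-1-1 → 1 (borrow)
  1-1-1 → 1 (borrow)
  0-1-1 → 0 (borrow)
  1-1-1 → 1 (borrow)
  0-0-1 → 1 (borrow)
  1-0-1 → 0
  1-0 → 1
  0-1 → 1 (borrow)
  0-0-1 → 1 (borrow)
  1-0-1 → 0
  0-0 → 0
  0-0 → 0
  0-0 → 0
  0-1 → 1 (borrow)
  0-0-1 → 1 (borrow)
  0-1-1 → 0 (borrow)
  1-0-1 → 0
  1-0 → 1
  0-0 → 0
  0-0 → 0
  1-0 → 1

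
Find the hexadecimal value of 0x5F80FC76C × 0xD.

0x4D98CD207C

Multiply each base-16 digit by 13, carrying:
  C×13 = 156 → write C carry 9
  6×13+9 = 87 → write 7 carry 5
  7×13+5 = 96 → write 0 carry 6
  C×13+6 = 162 → write 2 carry 10
  F×13+10 = 205 → write D carry 12
  0×13+12 = 12 → write C
  8×13 = 104 → write 8 carry 6
  F×13+6 = 201 → write 9 carry 12
  5×13+12 = 77 → write D carry 4
  remaining carry: 4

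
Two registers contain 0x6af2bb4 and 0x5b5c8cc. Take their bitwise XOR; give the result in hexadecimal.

0x31ae378

XOR each hex digit independently (no carries):
  6^5=3, a^b=1, f^5=a, 2^c=e, b^8=3, b^c=7, 4^c=8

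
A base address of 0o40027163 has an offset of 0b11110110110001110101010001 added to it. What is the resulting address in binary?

0b100010110110100101111000100

0o40027163 = 0b100000000010111001110011 in binary.
Add column by column in base 2, right to left:
  1+1 = 0 carry 1
  1+0+1 = 0 carry 1
  0+0+1 = 1
  0+0 = 0
  1+1 = 0 carry 1
  1+0+1 = 0 carry 1
  1+1+1 = 1 carry 1
  0+0+1 = 1
  0+1 = 1
  1+0 = 1
  1+1 = 0 carry 1
  1+1+1 = 1 carry 1
  0+1+1 = 0 carry 1
  1+0+1 = 0 carry 1
  0+0+1 = 1
  0+0 = 0
  0+1 = 1
  0+1 = 1
  0+0 = 0
  0+1 = 1
  0+1 = 1
  0+0 = 0
  0+1 = 1
  1+1 = 0 carry 1
  0+1+1 = 0 carry 1
  0+1+1 = 0 carry 1
  final carry 1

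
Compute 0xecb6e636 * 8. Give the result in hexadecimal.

0x765b731b0

Multiply each base-16 digit by 8, carrying:
  6×8 = 48 → write 0 carry 3
  3×8+3 = 27 → write b carry 1
  6×8+1 = 49 → write 1 carry 3
  e×8+3 = 115 → write 3 carry 7
  6×8+7 = 55 → write 7 carry 3
  b×8+3 = 91 → write b carry 5
  c×8+5 = 101 → write 5 carry 6
  e×8+6 = 118 → write 6 carry 7
  remaining carry: 7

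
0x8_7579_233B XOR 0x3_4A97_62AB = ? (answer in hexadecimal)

0xB3FEE4190

XOR each hex digit independently (no carries):
  8^3=B, 7^4=3, 5^A=F, 7^9=E, 9^7=E, 2^6=4, 3^2=1, 3^A=9, B^B=0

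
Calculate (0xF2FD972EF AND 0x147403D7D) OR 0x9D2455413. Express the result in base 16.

0xF2FD972EF AND 0x147403D7D = 0x10740306D.
Then OR with 0x9D2455413.

0x9D745747F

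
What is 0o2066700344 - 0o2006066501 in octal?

Subtract column by column in base 8:
  4-1 → 3
  4-0 → 4
  3-5 → 6 (borrow)
  0-6-1 → 1 (borrow)
  0-6-1 → 1 (borrow)
  7-0-1 → 6
  6-6 → 0
  6-0 → 6
  0-0 → 0
  2-2 → 0

0o60611643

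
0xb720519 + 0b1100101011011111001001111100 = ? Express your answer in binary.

0b11000000111111111011110010101

0xb720519 = 0b1011011100100000010100011001 in binary.
Add column by column in base 2, right to left:
  1+0 = 1
  0+0 = 0
  0+1 = 1
  1+1 = 0 carry 1
  1+1+1 = 1 carry 1
  0+1+1 = 0 carry 1
  0+1+1 = 0 carry 1
  0+0+1 = 1
  1+0 = 1
  0+1 = 1
  1+0 = 1
  0+0 = 0
  0+1 = 1
  0+1 = 1
  0+1 = 1
  0+1 = 1
  0+1 = 1
  1+0 = 1
  0+1 = 1
  0+1 = 1
  1+0 = 1
  1+1 = 0 carry 1
  1+0+1 = 0 carry 1
  0+1+1 = 0 carry 1
  1+0+1 = 0 carry 1
  1+0+1 = 0 carry 1
  0+1+1 = 0 carry 1
  1+1+1 = 1 carry 1
  final carry 1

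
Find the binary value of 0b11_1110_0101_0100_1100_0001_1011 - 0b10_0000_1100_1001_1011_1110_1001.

0b1110110001011000000110010

Subtract column by column in base 2:
  1-1 → 0
  1-0 → 1
  0-0 → 0
  1-1 → 0
  1-0 → 1
  0-1 → 1 (borrow)
  0-1-1 → 0 (borrow)
  0-1-1 → 0 (borrow)
  0-1-1 → 0 (borrow)
  0-1-1 → 0 (borrow)
  1-0-1 → 0
  1-1 → 0
  0-1 → 1 (borrow)
  0-0-1 → 1 (borrow)
  1-0-1 → 0
  0-1 → 1 (borrow)
  1-0-1 → 0
  0-0 → 0
  1-1 → 0
  0-1 → 1 (borrow)
  0-0-1 → 1 (borrow)
  1-0-1 → 0
  1-0 → 1
  1-0 → 1
  1-0 → 1
  1-1 → 0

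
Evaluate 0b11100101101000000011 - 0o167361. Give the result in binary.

0o167361 = 0b1110111011110001 in binary.
Subtract column by column in base 2:
  1-1 → 0
  1-0 → 1
  0-0 → 0
  0-0 → 0
  0-1 → 1 (borrow)
  0-1-1 → 0 (borrow)
  0-1-1 → 0 (borrow)
  0-1-1 → 0 (borrow)
  0-0-1 → 1 (borrow)
  1-1-1 → 1 (borrow)
  0-1-1 → 0 (borrow)
  1-1-1 → 1 (borrow)
  1-0-1 → 0
  0-1 → 1 (borrow)
  1-1-1 → 1 (borrow)
  0-1-1 → 0 (borrow)
  0-0-1 → 1 (borrow)
  1-0-1 → 0
  1-0 → 1
  1-0 → 1

0b11010110101100010010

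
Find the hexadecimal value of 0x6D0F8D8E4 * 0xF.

0x663E94B55C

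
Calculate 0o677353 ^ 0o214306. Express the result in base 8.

XOR each oct digit independently (no carries):
  6^2=4, 7^1=6, 7^4=3, 3^3=0, 5^0=5, 3^6=5

0o463055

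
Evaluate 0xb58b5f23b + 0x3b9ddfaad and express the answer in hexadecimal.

0xf1293ece8

Add column by column in base 16, right to left:
  b+d = 8 carry 1
  3+a+1 = e
  2+a = c
  f+f = e carry 1
  5+d+1 = 3 carry 1
  b+d+1 = 9 carry 1
  8+9+1 = 2 carry 1
  5+b+1 = 1 carry 1
  b+3+1 = f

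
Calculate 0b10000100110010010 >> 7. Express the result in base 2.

0b1000010011

Right shift by 7: drop the 7 least-significant bits.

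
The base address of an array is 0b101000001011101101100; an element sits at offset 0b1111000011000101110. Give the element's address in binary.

0b110111001110110011010

Add column by column in base 2, right to left:
  0+0 = 0
  0+1 = 1
  1+1 = 0 carry 1
  1+1+1 = 1 carry 1
  0+0+1 = 1
  1+1 = 0 carry 1
  1+0+1 = 0 carry 1
  0+0+1 = 1
  1+0 = 1
  1+1 = 0 carry 1
  1+1+1 = 1 carry 1
  0+0+1 = 1
  1+0 = 1
  0+0 = 0
  0+0 = 0
  0+1 = 1
  0+1 = 1
  0+1 = 1
  1+1 = 0 carry 1
  0+0+1 = 1
  1+0 = 1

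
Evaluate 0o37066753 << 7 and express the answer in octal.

0o7615572600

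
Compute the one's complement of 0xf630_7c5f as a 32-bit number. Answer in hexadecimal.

Each hex digit d becomes f−d:
  f→0, 6→9, 3→c, 0→f, 7→8, c→3, 5→a, f→0

0x09cf83a0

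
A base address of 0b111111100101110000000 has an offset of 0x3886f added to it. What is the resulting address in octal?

0o10651757

0b111111100101110000000 = 0o7745600 in octal.
0x3886f = 0o704157 in octal.
Add column by column in base 8, right to left:
  0+7 = 7
  0+5 = 5
  6+1 = 7
  5+4 = 1 carry 1
  4+0+1 = 5
  7+7 = 6 carry 1
  7+0+1 = 0 carry 1
  final carry 1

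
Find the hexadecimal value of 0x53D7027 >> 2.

0x14F5C09

2 bits is not a whole number of base-16 digits; in binary: 101001111010111000000100111 >> 2 = 1010011110101110000001001.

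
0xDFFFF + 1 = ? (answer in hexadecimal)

The trailing 4 digits are F (max in base 16), so adding 1 cascades: they roll to 0 and the next digit up increments.

0xE0000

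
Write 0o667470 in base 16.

0x36f38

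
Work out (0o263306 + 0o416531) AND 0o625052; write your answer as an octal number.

Add column by column in base 8, right to left:
  6+1 = 7
  0+3 = 3
  3+5 = 0 carry 1
  3+6+1 = 2 carry 1
  6+1+1 = 0 carry 1
  2+4+1 = 7
Sum = 0o702037; now AND with 0o625052:
  7&6=6, 0&2=0, 2&5=0, 0&0=0, 3&5=1, 7&2=2

0o600012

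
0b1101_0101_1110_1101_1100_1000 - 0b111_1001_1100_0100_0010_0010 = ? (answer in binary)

0b10111000010100110100110

Subtract column by column in base 2:
  0-0 → 0
  0-1 → 1 (borrow)
  0-0-1 → 1 (borrow)
  1-0-1 → 0
  0-0 → 0
  0-1 → 1 (borrow)
  1-0-1 → 0
  1-0 → 1
  1-0 → 1
  0-0 → 0
  1-1 → 0
  1-0 → 1
  0-0 → 0
  1-0 → 1
  1-1 → 0
  1-1 → 0
  1-1 → 0
  0-0 → 0
  1-0 → 1
  0-1 → 1 (borrow)
  1-1-1 → 1 (borrow)
  0-1-1 → 0 (borrow)
  1-1-1 → 1 (borrow)
  1-0-1 → 0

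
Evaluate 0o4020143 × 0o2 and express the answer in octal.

0o10040306

Multiply each base-8 digit by 2, carrying:
  3×2 = 6 → write 6
  4×2 = 8 → write 0 carry 1
  1×2+1 = 3 → write 3
  0×2 = 0 → write 0
  2×2 = 4 → write 4
  0×2 = 0 → write 0
  4×2 = 8 → write 0 carry 1
  remaining carry: 1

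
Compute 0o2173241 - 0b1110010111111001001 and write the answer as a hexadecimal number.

0x1C6D8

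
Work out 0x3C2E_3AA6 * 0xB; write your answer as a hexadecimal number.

Multiply each base-16 digit by 11, carrying:
  6×11 = 66 → write 2 carry 4
  A×11+4 = 114 → write 2 carry 7
  A×11+7 = 117 → write 5 carry 7
  3×11+7 = 40 → write 8 carry 2
  E×11+2 = 156 → write C carry 9
  2×11+9 = 31 → write F carry 1
  C×11+1 = 133 → write 5 carry 8
  3×11+8 = 41 → write 9 carry 2
  remaining carry: 2

0x295FC8522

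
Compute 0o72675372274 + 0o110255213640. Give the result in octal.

0o203152606134

Add column by column in base 8, right to left:
  4+0 = 4
  7+4 = 3 carry 1
  2+6+1 = 1 carry 1
  2+3+1 = 6
  7+1 = 0 carry 1
  3+2+1 = 6
  5+5 = 2 carry 1
  7+5+1 = 5 carry 1
  6+2+1 = 1 carry 1
  2+0+1 = 3
  7+1 = 0 carry 1
  0+1+1 = 2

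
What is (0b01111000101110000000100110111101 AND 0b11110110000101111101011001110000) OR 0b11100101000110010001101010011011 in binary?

0b01111000101110000000100110111101 AND 0b11110110000101111101011001110000 = 0b01110000000100000000000000110000.
Then OR with 0b11100101000110010001101010011011.

0b11110101000110010001101010111011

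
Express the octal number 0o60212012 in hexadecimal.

0xc1140a

Each octal digit is 3 bits: 6=110 0=000 2=010 1=001 2=010 0=000 1=001 2=010.
Group the bits into nibbles: 1100 0001 0001 0100 0000 1010 → c1140a.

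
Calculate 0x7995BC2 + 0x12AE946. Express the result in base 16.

0x8C44508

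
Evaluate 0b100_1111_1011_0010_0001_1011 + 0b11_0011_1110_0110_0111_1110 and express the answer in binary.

0b100000111001100010011001

Add column by column in base 2, right to left:
  1+0 = 1
  1+1 = 0 carry 1
  0+1+1 = 0 carry 1
  1+1+1 = 1 carry 1
  1+1+1 = 1 carry 1
  0+1+1 = 0 carry 1
  0+1+1 = 0 carry 1
  0+0+1 = 1
  0+0 = 0
  1+1 = 0 carry 1
  0+1+1 = 0 carry 1
  0+0+1 = 1
  1+0 = 1
  1+1 = 0 carry 1
  0+1+1 = 0 carry 1
  1+1+1 = 1 carry 1
  1+1+1 = 1 carry 1
  1+1+1 = 1 carry 1
  1+0+1 = 0 carry 1
  1+0+1 = 0 carry 1
  0+1+1 = 0 carry 1
  0+1+1 = 0 carry 1
  1+0+1 = 0 carry 1
  final carry 1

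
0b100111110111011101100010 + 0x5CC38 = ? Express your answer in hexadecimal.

0xA5439A

0b100111110111011101100010 = 0x9F7762 in hexadecimal.
Add column by column in base 16, right to left:
  2+8 = A
  6+3 = 9
  7+C = 3 carry 1
  7+C+1 = 4 carry 1
  F+5+1 = 5 carry 1
  9+0+1 = A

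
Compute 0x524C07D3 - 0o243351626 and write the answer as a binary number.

0b1001111101111100011010000111101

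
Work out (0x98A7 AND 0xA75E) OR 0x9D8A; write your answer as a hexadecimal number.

0x98A7 AND 0xA75E = 0x8006.
Then OR with 0x9D8A.

0x9D8E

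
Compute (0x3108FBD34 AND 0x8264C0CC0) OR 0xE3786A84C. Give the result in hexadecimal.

0xE378EAC4C

0x3108FBD34 AND 0x8264C0CC0 = 0x0000C0C00.
Then OR with 0xE3786A84C.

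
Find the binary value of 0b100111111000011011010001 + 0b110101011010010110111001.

0b1011101010010110010001010

Add column by column in base 2, right to left:
  1+1 = 0 carry 1
  0+0+1 = 1
  0+0 = 0
  0+1 = 1
  1+1 = 0 carry 1
  0+1+1 = 0 carry 1
  1+0+1 = 0 carry 1
  1+1+1 = 1 carry 1
  0+1+1 = 0 carry 1
  1+0+1 = 0 carry 1
  1+1+1 = 1 carry 1
  0+0+1 = 1
  0+0 = 0
  0+1 = 1
  0+0 = 0
  1+1 = 0 carry 1
  1+1+1 = 1 carry 1
  1+0+1 = 0 carry 1
  1+1+1 = 1 carry 1
  1+0+1 = 0 carry 1
  1+1+1 = 1 carry 1
  0+0+1 = 1
  0+1 = 1
  1+1 = 0 carry 1
  final carry 1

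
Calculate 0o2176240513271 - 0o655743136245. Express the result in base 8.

Subtract column by column in base 8:
  1-5 → 4 (borrow)
  7-4-1 → 2
  2-2 → 0
  3-6 → 5 (borrow)
  1-3-1 → 5 (borrow)
  5-1-1 → 3
  0-3 → 5 (borrow)
  4-4-1 → 7 (borrow)
  2-7-1 → 2 (borrow)
  6-5-1 → 0
  7-5 → 2
  1-6 → 3 (borrow)
  2-0-1 → 1

0o1320275355024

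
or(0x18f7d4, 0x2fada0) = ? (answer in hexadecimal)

0x3ffff4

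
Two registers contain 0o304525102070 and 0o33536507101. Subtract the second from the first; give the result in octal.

0o250766372767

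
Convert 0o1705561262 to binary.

Each octal digit is 3 bits: 1=001 7=111 0=000 5=101 5=101 6=110 1=001 2=010 6=110 2=010.

0b1111000101101110001010110010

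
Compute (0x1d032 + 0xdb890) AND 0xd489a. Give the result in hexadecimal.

Add column by column in base 16, right to left:
  2+0 = 2
  3+9 = c
  0+8 = 8
  d+b = 8 carry 1
  1+d+1 = f
Sum = 0xf88c2; now AND with 0xd489a:
  f&d=d, 8&4=0, 8&8=8, c&9=8, 2&a=2

0xd0882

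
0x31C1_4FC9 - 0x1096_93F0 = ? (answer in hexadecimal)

0x212ABBD9

Subtract column by column in base 16:
  9-0 → 9
  C-F → D (borrow)
  F-3-1 → B
  4-9 → B (borrow)
  1-6-1 → A (borrow)
  C-9-1 → 2
  1-0 → 1
  3-1 → 2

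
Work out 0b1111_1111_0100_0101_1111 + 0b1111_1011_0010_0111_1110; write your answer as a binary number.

Add column by column in base 2, right to left:
  1+0 = 1
  1+1 = 0 carry 1
  1+1+1 = 1 carry 1
  1+1+1 = 1 carry 1
  1+1+1 = 1 carry 1
  0+1+1 = 0 carry 1
  1+1+1 = 1 carry 1
  0+0+1 = 1
  0+0 = 0
  0+1 = 1
  1+0 = 1
  0+0 = 0
  1+1 = 0 carry 1
  1+1+1 = 1 carry 1
  1+0+1 = 0 carry 1
  1+1+1 = 1 carry 1
  1+1+1 = 1 carry 1
  1+1+1 = 1 carry 1
  1+1+1 = 1 carry 1
  1+1+1 = 1 carry 1
  final carry 1

0b111111010011011011101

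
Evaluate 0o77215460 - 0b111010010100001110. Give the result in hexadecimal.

0o77215460 = 0xfd1b30 in hexadecimal.
0b111010010100001110 = 0x3a50e in hexadecimal.
Subtract column by column in base 16:
  0-e → 2 (borrow)
  3-0-1 → 2
  b-5 → 6
  1-a → 7 (borrow)
  d-3-1 → 9
  f-0 → f

0xf97622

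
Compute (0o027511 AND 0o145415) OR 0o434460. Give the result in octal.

0o435471

0o027511 AND 0o145415 = 0o005411.
Then OR with 0o434460.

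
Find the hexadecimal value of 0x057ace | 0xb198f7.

OR each hex digit independently (no carries):
  0|b=b, 5|1=5, 7|9=f, a|8=a, c|f=f, e|7=f

0xb5faff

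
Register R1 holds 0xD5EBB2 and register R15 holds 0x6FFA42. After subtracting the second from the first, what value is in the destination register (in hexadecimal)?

0x65F170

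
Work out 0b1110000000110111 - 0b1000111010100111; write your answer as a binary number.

Subtract column by column in base 2:
  1-1 → 0
  1-1 → 0
  1-1 → 0
  0-0 → 0
  1-0 → 1
  1-1 → 0
  0-0 → 0
  0-1 → 1 (borrow)
  0-0-1 → 1 (borrow)
  0-1-1 → 0 (borrow)
  0-1-1 → 0 (borrow)
  0-1-1 → 0 (borrow)
  0-0-1 → 1 (borrow)
  1-0-1 → 0
  1-0 → 1
  1-1 → 0

0b101000110010000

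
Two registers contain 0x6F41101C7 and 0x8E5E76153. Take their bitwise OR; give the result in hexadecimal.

OR each hex digit independently (no carries):
  6|8=E, F|E=F, 4|5=5, 1|E=F, 1|7=7, 0|6=6, 1|1=1, C|5=D, 7|3=7

0xEF5F761D7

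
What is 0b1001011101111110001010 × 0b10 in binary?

0b10010111011111100010100

Multiply each base-2 digit by 2, carrying:
  0×2 = 0 → write 0
  1×2 = 2 → write 0 carry 1
  0×2+1 = 1 → write 1
  1×2 = 2 → write 0 carry 1
  0×2+1 = 1 → write 1
  0×2 = 0 → write 0
  0×2 = 0 → write 0
  1×2 = 2 → write 0 carry 1
  1×2+1 = 3 → write 1 carry 1
  1×2+1 = 3 → write 1 carry 1
  1×2+1 = 3 → write 1 carry 1
  1×2+1 = 3 → write 1 carry 1
  1×2+1 = 3 → write 1 carry 1
  0×2+1 = 1 → write 1
  1×2 = 2 → write 0 carry 1
  1×2+1 = 3 → write 1 carry 1
  1×2+1 = 3 → write 1 carry 1
  0×2+1 = 1 → write 1
  1×2 = 2 → write 0 carry 1
  0×2+1 = 1 → write 1
  0×2 = 0 → write 0
  1×2 = 2 → write 0 carry 1
  remaining carry: 1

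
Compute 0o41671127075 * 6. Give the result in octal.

0o313127012556

Multiply each base-8 digit by 6, carrying:
  5×6 = 30 → write 6 carry 3
  7×6+3 = 45 → write 5 carry 5
  0×6+5 = 5 → write 5
  7×6 = 42 → write 2 carry 5
  2×6+5 = 17 → write 1 carry 2
  1×6+2 = 8 → write 0 carry 1
  1×6+1 = 7 → write 7
  7×6 = 42 → write 2 carry 5
  6×6+5 = 41 → write 1 carry 5
  1×6+5 = 11 → write 3 carry 1
  4×6+1 = 25 → write 1 carry 3
  remaining carry: 3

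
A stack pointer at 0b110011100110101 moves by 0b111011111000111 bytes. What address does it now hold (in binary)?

0b1101111011111100

Add column by column in base 2, right to left:
  1+1 = 0 carry 1
  0+1+1 = 0 carry 1
  1+1+1 = 1 carry 1
  0+0+1 = 1
  1+0 = 1
  1+0 = 1
  0+1 = 1
  0+1 = 1
  1+1 = 0 carry 1
  1+1+1 = 1 carry 1
  1+1+1 = 1 carry 1
  0+0+1 = 1
  0+1 = 1
  1+1 = 0 carry 1
  1+1+1 = 1 carry 1
  final carry 1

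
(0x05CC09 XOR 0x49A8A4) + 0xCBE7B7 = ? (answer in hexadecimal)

0x1184C64

First 0x05CC09 XOR 0x49A8A4 = 0x4C64AD.
Add column by column in base 16, right to left:
  D+7 = 4 carry 1
  A+B+1 = 6 carry 1
  4+7+1 = C
  6+E = 4 carry 1
  C+B+1 = 8 carry 1
  4+C+1 = 1 carry 1
  final carry 1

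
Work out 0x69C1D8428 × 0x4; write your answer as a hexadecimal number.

Multiply each base-16 digit by 4, carrying:
  8×4 = 32 → write 0 carry 2
  2×4+2 = 10 → write A
  4×4 = 16 → write 0 carry 1
  8×4+1 = 33 → write 1 carry 2
  D×4+2 = 54 → write 6 carry 3
  1×4+3 = 7 → write 7
  C×4 = 48 → write 0 carry 3
  9×4+3 = 39 → write 7 carry 2
  6×4+2 = 26 → write A carry 1
  remaining carry: 1

0x1A707610A0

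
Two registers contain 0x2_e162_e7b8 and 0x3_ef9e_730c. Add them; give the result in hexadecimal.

0x6d1015ac4

Add column by column in base 16, right to left:
  8+c = 4 carry 1
  b+0+1 = c
  7+3 = a
  e+7 = 5 carry 1
  2+e+1 = 1 carry 1
  6+9+1 = 0 carry 1
  1+f+1 = 1 carry 1
  e+e+1 = d carry 1
  2+3+1 = 6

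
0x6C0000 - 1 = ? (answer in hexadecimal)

The trailing 4 digits are 0, so subtracting 1 borrows through: they become F and the next digit up decrements.

0x6BFFFF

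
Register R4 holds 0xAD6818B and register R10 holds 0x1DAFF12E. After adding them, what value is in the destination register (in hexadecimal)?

Add column by column in base 16, right to left:
  B+E = 9 carry 1
  8+2+1 = B
  1+1 = 2
  8+F = 7 carry 1
  6+F+1 = 6 carry 1
  D+A+1 = 8 carry 1
  A+D+1 = 8 carry 1
  0+1+1 = 2

0x288672B9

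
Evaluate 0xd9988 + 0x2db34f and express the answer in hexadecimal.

Add column by column in base 16, right to left:
  8+f = 7 carry 1
  8+4+1 = d
  9+3 = c
  9+b = 4 carry 1
  d+d+1 = b carry 1
  0+2+1 = 3

0x3b4cd7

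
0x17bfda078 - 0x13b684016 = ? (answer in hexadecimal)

Subtract column by column in base 16:
  8-6 → 2
  7-1 → 6
  0-0 → 0
  a-4 → 6
  d-8 → 5
  f-6 → 9
  b-b → 0
  7-3 → 4
  1-1 → 0

0x40956062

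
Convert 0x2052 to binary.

Expand each hex digit to 4 bits: 2=0010 0=0000 5=0101 2=0010.

0b10000001010010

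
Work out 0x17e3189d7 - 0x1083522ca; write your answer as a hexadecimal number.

0x75fc670d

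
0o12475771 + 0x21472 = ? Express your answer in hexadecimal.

0x2C906B

0o12475771 = 0x2A7BF9 in hexadecimal.
Add column by column in base 16, right to left:
  9+2 = B
  F+7 = 6 carry 1
  B+4+1 = 0 carry 1
  7+1+1 = 9
  A+2 = C
  2+0 = 2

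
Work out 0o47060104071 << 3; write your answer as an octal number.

0o470601040710

Shifting left by 3 bits = 1 oct digit: append 1 zero.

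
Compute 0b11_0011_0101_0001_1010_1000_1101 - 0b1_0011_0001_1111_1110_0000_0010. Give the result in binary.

Subtract column by column in base 2:
  1-0 → 1
  0-1 → 1 (borrow)
  1-0-1 → 0
  1-0 → 1
  0-0 → 0
  0-0 → 0
  0-0 → 0
  1-0 → 1
  0-0 → 0
  1-1 → 0
  0-1 → 1 (borrow)
  1-1-1 → 1 (borrow)
  1-1-1 → 1 (borrow)
  0-1-1 → 0 (borrow)
  0-1-1 → 0 (borrow)
  0-1-1 → 0 (borrow)
  1-1-1 → 1 (borrow)
  0-0-1 → 1 (borrow)
  1-0-1 → 0
  0-0 → 0
  1-1 → 0
  1-1 → 0
  0-0 → 0
  0-0 → 0
  1-1 → 0
  1-0 → 1

0b10000000110001110010001011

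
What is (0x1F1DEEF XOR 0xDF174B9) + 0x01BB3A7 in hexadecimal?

0xC1C5DFD

First 0x1F1DEEF XOR 0xDF174B9 = 0xC00AA56.
Add column by column in base 16, right to left:
  6+7 = D
  5+A = F
  A+3 = D
  A+B = 5 carry 1
  0+B+1 = C
  0+1 = 1
  C+0 = C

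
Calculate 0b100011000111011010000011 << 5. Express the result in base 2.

0b10001100011101101000001100000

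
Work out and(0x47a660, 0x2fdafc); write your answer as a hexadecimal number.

0x078260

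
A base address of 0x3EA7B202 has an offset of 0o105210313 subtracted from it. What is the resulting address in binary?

0b111101100100101010000100110111

0x3EA7B202 = 0b111110101001111011001000000010 in binary.
0o105210313 = 0b1000101010001000011001011 in binary.
Subtract column by column in base 2:
  0-1 → 1 (borrow)
  1-1-1 → 1 (borrow)
  0-0-1 → 1 (borrow)
  0-1-1 → 0 (borrow)
  0-0-1 → 1 (borrow)
  0-0-1 → 1 (borrow)
  0-1-1 → 0 (borrow)
  0-1-1 → 0 (borrow)
  0-0-1 → 1 (borrow)
  1-0-1 → 0
  0-0 → 0
  0-0 → 0
  1-1 → 0
  1-0 → 1
  0-0 → 0
  1-0 → 1
  1-1 → 0
  1-0 → 1
  1-1 → 0
  0-0 → 0
  0-1 → 1 (borrow)
  1-0-1 → 0
  0-0 → 0
  1-0 → 1
  0-1 → 1 (borrow)
  1-0-1 → 0
  1-0 → 1
  1-0 → 1
  1-0 → 1
  1-0 → 1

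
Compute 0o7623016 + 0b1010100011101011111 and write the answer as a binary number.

0o7623016 = 0b111110010011000001110 in binary.
Add column by column in base 2, right to left:
  0+1 = 1
  1+1 = 0 carry 1
  1+1+1 = 1 carry 1
  1+1+1 = 1 carry 1
  0+1+1 = 0 carry 1
  0+0+1 = 1
  0+1 = 1
  0+0 = 0
  0+1 = 1
  1+1 = 0 carry 1
  1+1+1 = 1 carry 1
  0+0+1 = 1
  0+0 = 0
  1+0 = 1
  0+1 = 1
  0+0 = 0
  1+1 = 0 carry 1
  1+0+1 = 0 carry 1
  1+1+1 = 1 carry 1
  1+0+1 = 0 carry 1
  1+0+1 = 0 carry 1
  final carry 1

0b1001000110110101101101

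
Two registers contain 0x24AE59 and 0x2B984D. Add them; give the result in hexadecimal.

Add column by column in base 16, right to left:
  9+D = 6 carry 1
  5+4+1 = A
  E+8 = 6 carry 1
  A+9+1 = 4 carry 1
  4+B+1 = 0 carry 1
  2+2+1 = 5

0x5046A6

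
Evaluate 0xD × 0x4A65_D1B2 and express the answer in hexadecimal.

0x3C72BA60A

Multiply each base-16 digit by 13, carrying:
  2×13 = 26 → write A carry 1
  B×13+1 = 144 → write 0 carry 9
  1×13+9 = 22 → write 6 carry 1
  D×13+1 = 170 → write A carry 10
  5×13+10 = 75 → write B carry 4
  6×13+4 = 82 → write 2 carry 5
  A×13+5 = 135 → write 7 carry 8
  4×13+8 = 60 → write C carry 3
  remaining carry: 3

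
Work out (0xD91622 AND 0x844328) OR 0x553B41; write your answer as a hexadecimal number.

0xD91622 AND 0x844328 = 0x800220.
Then OR with 0x553B41.

0xD53B61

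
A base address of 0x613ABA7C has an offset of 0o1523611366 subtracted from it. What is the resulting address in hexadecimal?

0x53EBA786

0o1523611366 = 0xD4F12F6 in hexadecimal.
Subtract column by column in base 16:
  C-6 → 6
  7-F → 8 (borrow)
  A-2-1 → 7
  B-1 → A
  A-F → B (borrow)
  3-4-1 → E (borrow)
  1-D-1 → 3 (borrow)
  6-0-1 → 5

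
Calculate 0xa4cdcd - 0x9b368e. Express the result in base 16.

Subtract column by column in base 16:
  d-e → f (borrow)
  c-8-1 → 3
  d-6 → 7
  c-3 → 9
  4-b → 9 (borrow)
  a-9-1 → 0

0x9973f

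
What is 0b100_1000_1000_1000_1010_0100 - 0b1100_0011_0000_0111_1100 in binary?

Subtract column by column in base 2:
  0-0 → 0
  0-0 → 0
  1-1 → 0
  0-1 → 1 (borrow)
  0-1-1 → 0 (borrow)
  1-1-1 → 1 (borrow)
  0-1-1 → 0 (borrow)
  1-0-1 → 0
  0-0 → 0
  0-0 → 0
  0-0 → 0
  1-0 → 1
  0-1 → 1 (borrow)
  0-1-1 → 0 (borrow)
  0-0-1 → 1 (borrow)
  1-0-1 → 0
  0-0 → 0
  0-0 → 0
  0-1 → 1 (borrow)
  1-1-1 → 1 (borrow)
  0-0-1 → 1 (borrow)
  0-0-1 → 1 (borrow)
  1-0-1 → 0

0b1111000101100000101000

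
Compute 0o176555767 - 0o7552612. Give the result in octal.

Subtract column by column in base 8:
  7-2 → 5
  6-1 → 5
  7-6 → 1
  5-2 → 3
  5-5 → 0
  5-5 → 0
  6-7 → 7 (borrow)
  7-0-1 → 6
  1-0 → 1

0o167003155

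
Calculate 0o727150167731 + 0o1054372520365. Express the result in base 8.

0o2003542710316

Add column by column in base 8, right to left:
  1+5 = 6
  3+6 = 1 carry 1
  7+3+1 = 3 carry 1
  7+0+1 = 0 carry 1
  6+2+1 = 1 carry 1
  1+5+1 = 7
  0+2 = 2
  5+7 = 4 carry 1
  1+3+1 = 5
  7+4 = 3 carry 1
  2+5+1 = 0 carry 1
  7+0+1 = 0 carry 1
  0+1+1 = 2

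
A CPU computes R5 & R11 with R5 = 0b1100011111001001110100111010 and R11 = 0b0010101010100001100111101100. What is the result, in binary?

AND bit by bit (1 only where both bits are 1):
  1100011111001001110100111010
& 0010101010100001100111101100
= 0000001010000001100100101000

0b0000001010000001100100101000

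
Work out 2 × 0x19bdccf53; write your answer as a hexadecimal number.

Multiply each base-16 digit by 2, carrying:
  3×2 = 6 → write 6
  5×2 = 10 → write a
  f×2 = 30 → write e carry 1
  c×2+1 = 25 → write 9 carry 1
  c×2+1 = 25 → write 9 carry 1
  d×2+1 = 27 → write b carry 1
  b×2+1 = 23 → write 7 carry 1
  9×2+1 = 19 → write 3 carry 1
  1×2+1 = 3 → write 3

0x337b99ea6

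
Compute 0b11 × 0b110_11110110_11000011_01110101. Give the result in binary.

Multiply each base-2 digit by 3, carrying:
  1×3 = 3 → write 1 carry 1
  0×3+1 = 1 → write 1
  1×3 = 3 → write 1 carry 1
  0×3+1 = 1 → write 1
  1×3 = 3 → write 1 carry 1
  1×3+1 = 4 → write 0 carry 2
  1×3+2 = 5 → write 1 carry 2
  0×3+2 = 2 → write 0 carry 1
  1×3+1 = 4 → write 0 carry 2
  1×3+2 = 5 → write 1 carry 2
  0×3+2 = 2 → write 0 carry 1
  0×3+1 = 1 → write 1
  0×3 = 0 → write 0
  0×3 = 0 → write 0
  1×3 = 3 → write 1 carry 1
  1×3+1 = 4 → write 0 carry 2
  0×3+2 = 2 → write 0 carry 1
  1×3+1 = 4 → write 0 carry 2
  1×3+2 = 5 → write 1 carry 2
  0×3+2 = 2 → write 0 carry 1
  1×3+1 = 4 → write 0 carry 2
  1×3+2 = 5 → write 1 carry 2
  1×3+2 = 5 → write 1 carry 2
  1×3+2 = 5 → write 1 carry 2
  0×3+2 = 2 → write 0 carry 1
  1×3+1 = 4 → write 0 carry 2
  1×3+2 = 5 → write 1 carry 2
  remaining carry: 10

0b10100111001000100101001011111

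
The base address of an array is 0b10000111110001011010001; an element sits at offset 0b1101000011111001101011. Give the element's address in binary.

0b11110000010000100111100

Add column by column in base 2, right to left:
  1+1 = 0 carry 1
  0+1+1 = 0 carry 1
  0+0+1 = 1
  0+1 = 1
  1+0 = 1
  0+1 = 1
  1+1 = 0 carry 1
  1+0+1 = 0 carry 1
  0+0+1 = 1
  1+1 = 0 carry 1
  0+1+1 = 0 carry 1
  0+1+1 = 0 carry 1
  0+1+1 = 0 carry 1
  1+1+1 = 1 carry 1
  1+0+1 = 0 carry 1
  1+0+1 = 0 carry 1
  1+0+1 = 0 carry 1
  1+0+1 = 0 carry 1
  0+1+1 = 0 carry 1
  0+0+1 = 1
  0+1 = 1
  0+1 = 1
  1+0 = 1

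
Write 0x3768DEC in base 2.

Expand each hex digit to 4 bits: 3=0011 7=0111 6=0110 8=1000 D=1101 E=1110 C=1100.

0b11011101101000110111101100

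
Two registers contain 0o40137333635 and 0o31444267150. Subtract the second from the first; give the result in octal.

Subtract column by column in base 8:
  5-0 → 5
  3-5 → 6 (borrow)
  6-1-1 → 4
  3-7 → 4 (borrow)
  3-6-1 → 4 (borrow)
  3-2-1 → 0
  7-4 → 3
  3-4 → 7 (borrow)
  1-4-1 → 4 (borrow)
  0-1-1 → 6 (borrow)
  4-3-1 → 0

0o6473044465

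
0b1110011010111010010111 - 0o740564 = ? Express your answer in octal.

0o15366443

0b1110011010111010010111 = 0o16327227 in octal.
Subtract column by column in base 8:
  7-4 → 3
  2-6 → 4 (borrow)
  2-5-1 → 4 (borrow)
  7-0-1 → 6
  2-4 → 6 (borrow)
  3-7-1 → 3 (borrow)
  6-0-1 → 5
  1-0 → 1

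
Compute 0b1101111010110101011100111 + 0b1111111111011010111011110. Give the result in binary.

0b11101111010010000011000101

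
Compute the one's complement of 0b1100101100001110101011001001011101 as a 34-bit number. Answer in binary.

Invert each bit: 1100101100001110101011001001011101 → 0011010011110001010100110110100010.

0b0011010011110001010100110110100010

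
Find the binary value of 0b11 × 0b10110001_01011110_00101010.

Multiply each base-2 digit by 3, carrying:
  0×3 = 0 → write 0
  1×3 = 3 → write 1 carry 1
  0×3+1 = 1 → write 1
  1×3 = 3 → write 1 carry 1
  0×3+1 = 1 → write 1
  1×3 = 3 → write 1 carry 1
  0×3+1 = 1 → write 1
  0×3 = 0 → write 0
  0×3 = 0 → write 0
  1×3 = 3 → write 1 carry 1
  1×3+1 = 4 → write 0 carry 2
  1×3+2 = 5 → write 1 carry 2
  1×3+2 = 5 → write 1 carry 2
  0×3+2 = 2 → write 0 carry 1
  1×3+1 = 4 → write 0 carry 2
  0×3+2 = 2 → write 0 carry 1
  1×3+1 = 4 → write 0 carry 2
  0×3+2 = 2 → write 0 carry 1
  0×3+1 = 1 → write 1
  0×3 = 0 → write 0
  1×3 = 3 → write 1 carry 1
  1×3+1 = 4 → write 0 carry 2
  0×3+2 = 2 → write 0 carry 1
  1×3+1 = 4 → write 0 carry 2
  remaining carry: 10

0b10000101000001101001111110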